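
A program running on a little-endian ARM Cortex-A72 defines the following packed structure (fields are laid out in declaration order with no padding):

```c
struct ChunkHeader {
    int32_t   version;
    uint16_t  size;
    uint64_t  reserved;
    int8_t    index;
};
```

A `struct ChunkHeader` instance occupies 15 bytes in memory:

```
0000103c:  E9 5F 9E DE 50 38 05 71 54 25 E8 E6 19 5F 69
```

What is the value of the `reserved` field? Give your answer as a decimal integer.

`reserved` follows `version` (4 B), `size` (2 B), so it starts at offset 4 + 2 = 6 and occupies 8 bytes.
Bytes at offsets 6..13: 05 71 54 25 E8 E6 19 5F.
In little-endian order the low byte comes first in memory.
Reassemble most-significant byte first: 5F 19 E6 E8 25 54 71 05 → 0x5F19E6E825547105.
0x5F19E6E825547105 = 6852762192754012421.

6852762192754012421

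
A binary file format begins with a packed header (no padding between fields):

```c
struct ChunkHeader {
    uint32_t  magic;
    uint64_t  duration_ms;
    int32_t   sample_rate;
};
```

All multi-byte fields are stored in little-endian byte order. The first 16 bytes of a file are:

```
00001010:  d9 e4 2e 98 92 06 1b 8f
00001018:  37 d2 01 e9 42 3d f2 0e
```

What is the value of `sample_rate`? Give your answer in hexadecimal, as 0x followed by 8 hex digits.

0x0EF23D42

`sample_rate` follows `magic` (4 B), `duration_ms` (8 B), so it starts at offset 4 + 8 = 12 and occupies 4 bytes.
Bytes at offsets 12..15: 42 3D F2 0E.
Little-endian stores the least-significant byte at the lowest address.
Reassemble most-significant byte first: 0E F2 3D 42 → 0x0EF23D42.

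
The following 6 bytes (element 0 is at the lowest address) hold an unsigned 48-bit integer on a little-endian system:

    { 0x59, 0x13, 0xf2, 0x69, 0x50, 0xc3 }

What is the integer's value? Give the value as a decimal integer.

214750142272345

In little-endian order the low byte comes first in memory.
Reassemble most-significant byte first: C3 50 69 F2 13 59 → 0xC35069F21359.
0xC35069F21359 = 214750142272345.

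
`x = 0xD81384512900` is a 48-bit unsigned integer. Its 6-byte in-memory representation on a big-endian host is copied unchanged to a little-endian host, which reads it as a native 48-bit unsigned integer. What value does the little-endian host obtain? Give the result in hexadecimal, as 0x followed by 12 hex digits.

0x0029518413D8

Stored big-endian, the bytes at ascending addresses are D8 13 84 51 29 00.
Read back as little-endian, the first byte is least significant, giving 0x0029518413D8.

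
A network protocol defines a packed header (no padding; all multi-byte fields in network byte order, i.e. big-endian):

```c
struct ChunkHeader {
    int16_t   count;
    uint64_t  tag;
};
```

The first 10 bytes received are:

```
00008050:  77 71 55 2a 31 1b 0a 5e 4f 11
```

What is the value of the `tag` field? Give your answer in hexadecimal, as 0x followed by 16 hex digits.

0x552A311B0A5E4F11

`tag` follows `count` (2 bytes), so it starts at byte offset 2 and occupies 8 bytes.
Bytes at offsets 2..9: 55 2A 31 1B 0A 5E 4F 11.
Big-endian: lowest address holds the most-significant byte.
The bytes are already most-significant first: 0x552A311B0A5E4F11.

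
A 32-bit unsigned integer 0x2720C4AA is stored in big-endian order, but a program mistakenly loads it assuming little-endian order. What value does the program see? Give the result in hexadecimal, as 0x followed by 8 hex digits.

Stored big-endian, the bytes at ascending addresses are 27 20 C4 AA.
Read back as little-endian, the first byte is least significant, giving 0xAAC42027.

0xAAC42027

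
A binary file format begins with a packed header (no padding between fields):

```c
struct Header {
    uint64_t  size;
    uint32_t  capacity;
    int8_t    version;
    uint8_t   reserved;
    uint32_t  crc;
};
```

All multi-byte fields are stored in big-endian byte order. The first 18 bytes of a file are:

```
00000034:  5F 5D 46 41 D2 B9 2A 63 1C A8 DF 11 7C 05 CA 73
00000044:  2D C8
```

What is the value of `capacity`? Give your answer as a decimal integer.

480829201

`capacity` follows `size` (8 bytes), so it starts at byte offset 8 and occupies 4 bytes.
Bytes at offsets 8..11: 1C A8 DF 11.
In big-endian order the high byte comes first in memory.
The bytes are already most-significant first: 0x1CA8DF11.
0x1CA8DF11 = 480829201.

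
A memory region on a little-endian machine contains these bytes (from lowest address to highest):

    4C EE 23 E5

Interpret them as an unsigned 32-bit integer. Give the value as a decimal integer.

3844337228

Little-endian stores the least-significant byte at the lowest address.
Reassemble most-significant byte first: E5 23 EE 4C → 0xE523EE4C.
0xE523EE4C = 3844337228.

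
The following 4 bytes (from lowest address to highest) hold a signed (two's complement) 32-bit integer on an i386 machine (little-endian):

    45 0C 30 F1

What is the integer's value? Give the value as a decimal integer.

-248509371

In little-endian order the low byte comes first in memory.
Reassemble most-significant byte first: F1 30 0C 45 → 0xF1300C45.
Top bit is set, so as a signed 32-bit value this is 0xF1300C45 − 2^32 = -248509371.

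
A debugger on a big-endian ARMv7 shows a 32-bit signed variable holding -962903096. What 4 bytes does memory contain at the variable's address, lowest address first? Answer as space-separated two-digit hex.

Two's complement of -962903096 in 32 bits: 962903096 = 0x3964BC38; invert → 0xC69B43C7; add 1 → 0xC69B43C8.
Split into bytes (most-significant first): C6 9B 43 C8.
Big-endian: lowest address holds the most-significant byte.
So the memory order matches the most-significant-first order: C6 9B 43 C8.

C6 9B 43 C8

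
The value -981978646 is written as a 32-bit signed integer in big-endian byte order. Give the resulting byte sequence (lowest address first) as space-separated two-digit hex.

Two's complement of -981978646 in 32 bits: 981978646 = 0x3A87CE16; invert → 0xC57831E9; add 1 → 0xC57831EA.
Split into bytes (most-significant first): C5 78 31 EA.
Big-endian: lowest address holds the most-significant byte.
So the memory order matches the most-significant-first order: C5 78 31 EA.

C5 78 31 EA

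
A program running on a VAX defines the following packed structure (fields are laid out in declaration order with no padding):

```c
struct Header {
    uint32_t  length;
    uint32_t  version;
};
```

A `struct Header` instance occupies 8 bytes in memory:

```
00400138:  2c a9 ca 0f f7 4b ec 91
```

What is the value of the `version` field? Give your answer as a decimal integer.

`version` follows `length` (4 bytes), so it starts at byte offset 4 and occupies 4 bytes.
Bytes at offsets 4..7: F7 4B EC 91.
Little-endian stores the least-significant byte at the lowest address.
Reassemble most-significant byte first: 91 EC 4B F7 → 0x91EC4BF7.
0x91EC4BF7 = 2448182263.

2448182263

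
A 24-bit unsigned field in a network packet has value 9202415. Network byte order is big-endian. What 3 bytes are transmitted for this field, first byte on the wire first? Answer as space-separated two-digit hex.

9202415 in hexadecimal, padded to 24 bits, is 0x8C6AEF.
Split into bytes (most-significant first): 8C 6A EF.
Big-endian: lowest address holds the most-significant byte.
So the memory order matches the most-significant-first order: 8C 6A EF.

8C 6A EF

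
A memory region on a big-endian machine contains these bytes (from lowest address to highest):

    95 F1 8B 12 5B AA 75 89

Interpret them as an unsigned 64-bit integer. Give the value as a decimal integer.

10804569892002100617

Big-endian: lowest address holds the most-significant byte.
The bytes are already most-significant first: 0x95F18B125BAA7589.
0x95F18B125BAA7589 = 10804569892002100617.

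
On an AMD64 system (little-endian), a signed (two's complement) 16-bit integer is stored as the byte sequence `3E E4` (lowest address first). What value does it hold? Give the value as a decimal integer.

-7106

Little-endian stores the least-significant byte at the lowest address.
Reassemble most-significant byte first: E4 3E → 0xE43E.
Top bit is set, so as a signed 16-bit value this is 0xE43E − 2^16 = -7106.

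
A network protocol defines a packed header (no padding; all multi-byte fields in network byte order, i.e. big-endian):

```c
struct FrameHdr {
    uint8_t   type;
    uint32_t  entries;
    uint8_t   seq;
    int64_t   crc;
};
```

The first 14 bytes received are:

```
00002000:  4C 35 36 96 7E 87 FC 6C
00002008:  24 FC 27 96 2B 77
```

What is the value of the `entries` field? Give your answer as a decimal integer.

892769918

`entries` follows `type` (1 byte), so it starts at byte offset 1 and occupies 4 bytes.
Bytes at offsets 1..4: 35 36 96 7E.
Big-endian stores the most-significant byte at the lowest address.
The bytes are already most-significant first: 0x3536967E.
0x3536967E = 892769918.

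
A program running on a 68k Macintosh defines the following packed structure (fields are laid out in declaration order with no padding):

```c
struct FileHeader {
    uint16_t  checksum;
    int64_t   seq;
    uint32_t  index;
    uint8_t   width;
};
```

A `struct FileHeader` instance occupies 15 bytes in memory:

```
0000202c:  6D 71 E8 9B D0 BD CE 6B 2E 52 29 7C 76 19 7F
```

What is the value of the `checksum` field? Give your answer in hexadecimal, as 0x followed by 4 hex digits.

0x6D71

`checksum` is the first field, at byte offset 0, occupying 2 bytes.
Bytes at offsets 0..1: 6D 71.
Big-endian stores the most-significant byte at the lowest address.
The bytes are already most-significant first: 0x6D71.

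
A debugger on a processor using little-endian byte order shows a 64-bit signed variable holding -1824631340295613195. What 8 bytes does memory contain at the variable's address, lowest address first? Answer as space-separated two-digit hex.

F5 94 A2 9B 76 9B AD E6

Two's complement of -1824631340295613195 in 64 bits: 1824631340295613195 = 0x19526489645D6B0B; invert → 0xE6AD9B769BA294F4; add 1 → 0xE6AD9B769BA294F5.
Split into bytes (most-significant first): E6 AD 9B 76 9B A2 94 F5.
Little-endian stores the least-significant byte at the lowest address.
So at ascending addresses the bytes are F5 94 A2 9B 76 9B AD E6.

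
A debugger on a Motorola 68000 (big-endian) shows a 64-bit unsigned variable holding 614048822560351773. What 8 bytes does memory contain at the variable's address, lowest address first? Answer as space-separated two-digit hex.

614048822560351773 in hexadecimal, padded to 64 bits, is 0x08858A269774E61D.
Split into bytes (most-significant first): 08 85 8A 26 97 74 E6 1D.
Big-endian stores the most-significant byte at the lowest address.
So the memory order matches the most-significant-first order: 08 85 8A 26 97 74 E6 1D.

08 85 8A 26 97 74 E6 1D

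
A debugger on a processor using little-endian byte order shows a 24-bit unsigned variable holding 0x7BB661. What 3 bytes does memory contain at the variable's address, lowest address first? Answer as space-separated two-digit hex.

61 B6 7B

Split into bytes (most-significant first): 7B B6 61.
In little-endian order the low byte comes first in memory.
So at ascending addresses the bytes are 61 B6 7B.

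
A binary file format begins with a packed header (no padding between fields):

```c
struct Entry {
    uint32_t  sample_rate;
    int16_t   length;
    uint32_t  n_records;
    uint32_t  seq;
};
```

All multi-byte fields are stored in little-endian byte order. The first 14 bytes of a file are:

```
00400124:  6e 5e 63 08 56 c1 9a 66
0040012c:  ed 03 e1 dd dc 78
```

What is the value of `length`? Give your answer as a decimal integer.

`length` follows `sample_rate` (4 bytes), so it starts at byte offset 4 and occupies 2 bytes.
Bytes at offsets 4..5: 56 C1.
Little-endian: lowest address holds the least-significant byte.
Reassemble most-significant byte first: C1 56 → 0xC156.
Top bit is set, so as a signed 16-bit value this is 0xC156 − 2^16 = -16042.

-16042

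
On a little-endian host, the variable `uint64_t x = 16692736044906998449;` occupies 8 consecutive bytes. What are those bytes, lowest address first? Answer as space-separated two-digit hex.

16692736044906998449 in hexadecimal, padded to 64 bits, is 0xE7A882FDAE0A6AB1.
Split into bytes (most-significant first): E7 A8 82 FD AE 0A 6A B1.
Little-endian stores the least-significant byte at the lowest address.
So at ascending addresses the bytes are B1 6A 0A AE FD 82 A8 E7.

B1 6A 0A AE FD 82 A8 E7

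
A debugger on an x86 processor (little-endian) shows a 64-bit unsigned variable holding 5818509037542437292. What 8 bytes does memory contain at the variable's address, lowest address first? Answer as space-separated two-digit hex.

5818509037542437292 in hexadecimal, padded to 64 bits, is 0x50BF7F24511DF1AC.
Split into bytes (most-significant first): 50 BF 7F 24 51 1D F1 AC.
Little-endian stores the least-significant byte at the lowest address.
So at ascending addresses the bytes are AC F1 1D 51 24 7F BF 50.

AC F1 1D 51 24 7F BF 50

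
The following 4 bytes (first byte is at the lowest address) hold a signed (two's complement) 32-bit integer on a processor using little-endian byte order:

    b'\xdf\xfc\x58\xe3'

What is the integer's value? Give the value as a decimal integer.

-480707361

In little-endian order the low byte comes first in memory.
Reassemble most-significant byte first: E3 58 FC DF → 0xE358FCDF.
Top bit is set, so as a signed 32-bit value this is 0xE358FCDF − 2^32 = -480707361.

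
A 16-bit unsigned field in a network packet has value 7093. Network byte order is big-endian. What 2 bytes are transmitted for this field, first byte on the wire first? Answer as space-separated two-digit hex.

7093 in hexadecimal, padded to 16 bits, is 0x1BB5.
Split into bytes (most-significant first): 1B B5.
In big-endian order the high byte comes first in memory.
So the memory order matches the most-significant-first order: 1B B5.

1B B5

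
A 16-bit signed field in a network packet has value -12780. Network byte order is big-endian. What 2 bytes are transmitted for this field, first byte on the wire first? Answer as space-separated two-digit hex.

Two's complement of -12780 in 16 bits: 12780 = 0x31EC; invert → 0xCE13; add 1 → 0xCE14.
Split into bytes (most-significant first): CE 14.
In big-endian order the high byte comes first in memory.
So the memory order matches the most-significant-first order: CE 14.

CE 14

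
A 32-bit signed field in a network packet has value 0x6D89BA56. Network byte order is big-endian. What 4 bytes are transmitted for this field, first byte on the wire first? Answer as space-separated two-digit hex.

6D 89 BA 56

Split into bytes (most-significant first): 6D 89 BA 56.
In big-endian order the high byte comes first in memory.
So the memory order matches the most-significant-first order: 6D 89 BA 56.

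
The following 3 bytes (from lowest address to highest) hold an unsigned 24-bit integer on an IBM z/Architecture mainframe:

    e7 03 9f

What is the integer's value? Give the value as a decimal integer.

Big-endian: lowest address holds the most-significant byte.
The bytes are already most-significant first: 0xE7039F.
0xE7039F = 15139743.

15139743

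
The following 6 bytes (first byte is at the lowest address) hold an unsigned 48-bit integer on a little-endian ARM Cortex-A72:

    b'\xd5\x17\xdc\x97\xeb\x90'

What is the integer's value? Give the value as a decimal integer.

In little-endian order the low byte comes first in memory.
Reassemble most-significant byte first: 90 EB 97 DC 17 D5 → 0x90EB97DC17D5.
0x90EB97DC17D5 = 159341539497941.

159341539497941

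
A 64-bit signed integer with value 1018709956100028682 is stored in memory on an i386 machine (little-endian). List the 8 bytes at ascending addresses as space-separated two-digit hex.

1018709956100028682 in hexadecimal, padded to 64 bits, is 0x0E232F4EC67EF90A.
Split into bytes (most-significant first): 0E 23 2F 4E C6 7E F9 0A.
Little-endian stores the least-significant byte at the lowest address.
So at ascending addresses the bytes are 0A F9 7E C6 4E 2F 23 0E.

0A F9 7E C6 4E 2F 23 0E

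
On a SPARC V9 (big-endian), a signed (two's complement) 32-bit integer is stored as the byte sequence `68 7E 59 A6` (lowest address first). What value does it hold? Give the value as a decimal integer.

Big-endian stores the most-significant byte at the lowest address.
The bytes are already most-significant first: 0x687E59A6.
0x687E59A6 = 1753110950.

1753110950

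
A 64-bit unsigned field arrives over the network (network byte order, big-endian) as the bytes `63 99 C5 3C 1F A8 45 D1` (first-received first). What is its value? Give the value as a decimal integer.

Big-endian: lowest address holds the most-significant byte.
The bytes are already most-significant first: 0x6399C53C1FA845D1.
0x6399C53C1FA845D1 = 7176984343211427281.

7176984343211427281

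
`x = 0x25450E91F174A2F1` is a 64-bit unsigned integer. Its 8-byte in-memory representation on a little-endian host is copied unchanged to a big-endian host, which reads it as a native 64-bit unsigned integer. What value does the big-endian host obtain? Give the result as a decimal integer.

Stored little-endian, the bytes at ascending addresses are F1 A2 74 F1 91 0E 45 25.
Read back as big-endian, the last byte is least significant, giving 0xF1A274F1910E4525.
0xF1A274F1910E4525 = 17411607690237330725.

17411607690237330725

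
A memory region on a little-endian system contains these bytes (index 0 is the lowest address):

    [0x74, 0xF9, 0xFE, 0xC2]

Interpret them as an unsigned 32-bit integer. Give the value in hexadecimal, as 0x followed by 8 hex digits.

Little-endian: lowest address holds the least-significant byte.
Reassemble most-significant byte first: C2 FE F9 74 → 0xC2FEF974.

0xC2FEF974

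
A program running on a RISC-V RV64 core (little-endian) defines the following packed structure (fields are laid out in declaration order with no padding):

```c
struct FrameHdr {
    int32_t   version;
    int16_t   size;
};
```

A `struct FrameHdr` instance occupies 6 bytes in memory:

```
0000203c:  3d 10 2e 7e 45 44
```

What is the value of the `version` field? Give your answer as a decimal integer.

2116948029

`version` is the first field, at byte offset 0, occupying 4 bytes.
Bytes at offsets 0..3: 3D 10 2E 7E.
Little-endian: lowest address holds the least-significant byte.
Reassemble most-significant byte first: 7E 2E 10 3D → 0x7E2E103D.
0x7E2E103D = 2116948029.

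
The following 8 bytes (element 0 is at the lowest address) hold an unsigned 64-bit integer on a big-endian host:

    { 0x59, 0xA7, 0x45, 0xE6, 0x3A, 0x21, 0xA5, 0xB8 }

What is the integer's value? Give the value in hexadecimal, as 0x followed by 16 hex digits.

0x59A745E63A21A5B8

Big-endian stores the most-significant byte at the lowest address.
The bytes are already most-significant first: 0x59A745E63A21A5B8.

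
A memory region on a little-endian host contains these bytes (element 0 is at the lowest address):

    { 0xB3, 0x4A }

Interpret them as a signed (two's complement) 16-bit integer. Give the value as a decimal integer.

19123

Little-endian: lowest address holds the least-significant byte.
Reassemble most-significant byte first: 4A B3 → 0x4AB3.
0x4AB3 = 19123.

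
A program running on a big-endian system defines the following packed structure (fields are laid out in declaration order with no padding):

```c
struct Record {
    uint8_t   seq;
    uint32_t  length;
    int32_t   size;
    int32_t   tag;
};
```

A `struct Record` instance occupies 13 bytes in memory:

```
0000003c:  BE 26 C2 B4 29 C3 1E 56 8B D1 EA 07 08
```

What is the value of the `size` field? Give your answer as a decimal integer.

-1021421941

`size` follows `seq` (1 B), `length` (4 B), so it starts at offset 1 + 4 = 5 and occupies 4 bytes.
Bytes at offsets 5..8: C3 1E 56 8B.
Big-endian stores the most-significant byte at the lowest address.
The bytes are already most-significant first: 0xC31E568B.
Top bit is set, so as a signed 32-bit value this is 0xC31E568B − 2^32 = -1021421941.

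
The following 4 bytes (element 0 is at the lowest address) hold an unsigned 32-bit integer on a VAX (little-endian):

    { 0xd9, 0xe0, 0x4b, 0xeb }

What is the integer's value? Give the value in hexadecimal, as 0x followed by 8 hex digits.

In little-endian order the low byte comes first in memory.
Reassemble most-significant byte first: EB 4B E0 D9 → 0xEB4BE0D9.

0xEB4BE0D9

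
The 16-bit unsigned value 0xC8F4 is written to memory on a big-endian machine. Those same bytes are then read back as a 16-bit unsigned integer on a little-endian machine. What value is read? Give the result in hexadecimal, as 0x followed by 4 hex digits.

0xF4C8

Stored big-endian, the bytes at ascending addresses are C8 F4.
Read back as little-endian, the first byte is least significant, giving 0xF4C8.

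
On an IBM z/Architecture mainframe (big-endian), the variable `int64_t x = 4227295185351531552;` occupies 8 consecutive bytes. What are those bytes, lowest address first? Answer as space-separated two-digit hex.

4227295185351531552 in hexadecimal, padded to 64 bits, is 0x3AAA5E92EB98DC20.
Split into bytes (most-significant first): 3A AA 5E 92 EB 98 DC 20.
In big-endian order the high byte comes first in memory.
So the memory order matches the most-significant-first order: 3A AA 5E 92 EB 98 DC 20.

3A AA 5E 92 EB 98 DC 20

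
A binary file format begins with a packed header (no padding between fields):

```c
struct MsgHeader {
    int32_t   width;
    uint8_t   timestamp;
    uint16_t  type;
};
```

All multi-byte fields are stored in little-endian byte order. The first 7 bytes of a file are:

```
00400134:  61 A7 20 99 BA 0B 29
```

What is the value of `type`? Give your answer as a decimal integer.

`type` follows `width` (4 B), `timestamp` (1 B), so it starts at offset 4 + 1 = 5 and occupies 2 bytes.
Bytes at offsets 5..6: 0B 29.
In little-endian order the low byte comes first in memory.
Reassemble most-significant byte first: 29 0B → 0x290B.
0x290B = 10507.

10507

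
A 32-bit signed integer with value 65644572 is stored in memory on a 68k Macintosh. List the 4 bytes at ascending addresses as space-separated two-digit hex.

03 E9 A8 1C

65644572 in hexadecimal, padded to 32 bits, is 0x03E9A81C.
Split into bytes (most-significant first): 03 E9 A8 1C.
Big-endian stores the most-significant byte at the lowest address.
So the memory order matches the most-significant-first order: 03 E9 A8 1C.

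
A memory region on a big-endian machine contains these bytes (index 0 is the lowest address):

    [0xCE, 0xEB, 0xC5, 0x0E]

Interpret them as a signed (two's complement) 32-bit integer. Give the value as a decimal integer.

-823409394

Big-endian stores the most-significant byte at the lowest address.
The bytes are already most-significant first: 0xCEEBC50E.
Top bit is set, so as a signed 32-bit value this is 0xCEEBC50E − 2^32 = -823409394.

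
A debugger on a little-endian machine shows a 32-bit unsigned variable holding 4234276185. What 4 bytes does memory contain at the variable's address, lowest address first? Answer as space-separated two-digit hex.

59 ED 61 FC

4234276185 in hexadecimal, padded to 32 bits, is 0xFC61ED59.
Split into bytes (most-significant first): FC 61 ED 59.
Little-endian stores the least-significant byte at the lowest address.
So at ascending addresses the bytes are 59 ED 61 FC.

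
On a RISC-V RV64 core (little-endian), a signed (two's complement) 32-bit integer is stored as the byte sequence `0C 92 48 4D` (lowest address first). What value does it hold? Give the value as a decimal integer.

Little-endian stores the least-significant byte at the lowest address.
Reassemble most-significant byte first: 4D 48 92 0C → 0x4D48920C.
0x4D48920C = 1296601612.

1296601612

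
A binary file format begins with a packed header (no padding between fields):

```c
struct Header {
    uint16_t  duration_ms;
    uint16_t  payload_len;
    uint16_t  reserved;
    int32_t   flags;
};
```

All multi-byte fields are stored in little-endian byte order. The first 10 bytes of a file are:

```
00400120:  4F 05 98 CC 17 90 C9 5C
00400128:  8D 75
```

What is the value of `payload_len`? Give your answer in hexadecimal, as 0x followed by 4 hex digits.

`payload_len` follows `duration_ms` (2 bytes), so it starts at byte offset 2 and occupies 2 bytes.
Bytes at offsets 2..3: 98 CC.
In little-endian order the low byte comes first in memory.
Reassemble most-significant byte first: CC 98 → 0xCC98.

0xCC98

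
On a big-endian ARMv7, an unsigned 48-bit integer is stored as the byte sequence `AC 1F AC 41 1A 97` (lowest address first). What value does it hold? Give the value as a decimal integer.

Big-endian: lowest address holds the most-significant byte.
The bytes are already most-significant first: 0xAC1FAC411A97.
0xAC1FAC411A97 = 189252033911447.

189252033911447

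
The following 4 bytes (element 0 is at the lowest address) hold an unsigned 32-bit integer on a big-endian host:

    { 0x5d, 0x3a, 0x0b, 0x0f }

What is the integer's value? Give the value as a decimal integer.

Big-endian: lowest address holds the most-significant byte.
The bytes are already most-significant first: 0x5D3A0B0F.
0x5D3A0B0F = 1564085007.

1564085007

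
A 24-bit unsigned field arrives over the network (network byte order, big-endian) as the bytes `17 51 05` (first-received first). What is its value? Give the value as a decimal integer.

Big-endian stores the most-significant byte at the lowest address.
The bytes are already most-significant first: 0x175105.
0x175105 = 1528069.

1528069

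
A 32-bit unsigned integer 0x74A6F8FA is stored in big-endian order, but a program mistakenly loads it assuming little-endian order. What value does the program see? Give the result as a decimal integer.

Stored big-endian, the bytes at ascending addresses are 74 A6 F8 FA.
Read back as little-endian, the first byte is least significant, giving 0xFAF8A674.
0xFAF8A674 = 4210599540.

4210599540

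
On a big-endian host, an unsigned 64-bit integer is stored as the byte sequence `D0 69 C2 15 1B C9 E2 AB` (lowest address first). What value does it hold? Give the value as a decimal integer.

In big-endian order the high byte comes first in memory.
The bytes are already most-significant first: 0xD069C2151BC9E2AB.
0xD069C2151BC9E2AB = 15017747828359946923.

15017747828359946923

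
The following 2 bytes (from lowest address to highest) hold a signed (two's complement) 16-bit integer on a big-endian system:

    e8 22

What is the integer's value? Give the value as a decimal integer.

-6110

In big-endian order the high byte comes first in memory.
The bytes are already most-significant first: 0xE822.
Top bit is set, so as a signed 16-bit value this is 0xE822 − 2^16 = -6110.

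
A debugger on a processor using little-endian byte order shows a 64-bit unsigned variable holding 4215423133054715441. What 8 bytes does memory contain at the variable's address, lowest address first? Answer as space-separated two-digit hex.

4215423133054715441 in hexadecimal, padded to 64 bits, is 0x3A80310157B0C631.
Split into bytes (most-significant first): 3A 80 31 01 57 B0 C6 31.
Little-endian stores the least-significant byte at the lowest address.
So at ascending addresses the bytes are 31 C6 B0 57 01 31 80 3A.

31 C6 B0 57 01 31 80 3A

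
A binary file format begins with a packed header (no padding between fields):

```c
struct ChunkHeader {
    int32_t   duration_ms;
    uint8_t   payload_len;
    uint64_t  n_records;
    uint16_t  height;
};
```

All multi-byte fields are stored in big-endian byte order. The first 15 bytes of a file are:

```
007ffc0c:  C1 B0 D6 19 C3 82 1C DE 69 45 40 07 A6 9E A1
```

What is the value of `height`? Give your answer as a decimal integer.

`height` follows `duration_ms` (4 B), `payload_len` (1 B), `n_records` (8 B), so it starts at offset 4 + 1 + 8 = 13 and occupies 2 bytes.
Bytes at offsets 13..14: 9E A1.
Big-endian stores the most-significant byte at the lowest address.
The bytes are already most-significant first: 0x9EA1.
0x9EA1 = 40609.

40609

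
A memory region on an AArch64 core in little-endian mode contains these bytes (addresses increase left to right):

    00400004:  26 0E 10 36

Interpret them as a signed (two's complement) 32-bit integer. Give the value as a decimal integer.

907021862

Little-endian: lowest address holds the least-significant byte.
Reassemble most-significant byte first: 36 10 0E 26 → 0x36100E26.
0x36100E26 = 907021862.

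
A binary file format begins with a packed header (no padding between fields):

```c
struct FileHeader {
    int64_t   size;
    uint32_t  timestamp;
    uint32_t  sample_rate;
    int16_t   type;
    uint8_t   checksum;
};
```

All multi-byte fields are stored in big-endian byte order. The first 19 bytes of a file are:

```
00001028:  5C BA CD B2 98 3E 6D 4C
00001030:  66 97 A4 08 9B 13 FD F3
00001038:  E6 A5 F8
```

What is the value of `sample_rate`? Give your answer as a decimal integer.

2601778675

`sample_rate` follows `size` (8 B), `timestamp` (4 B), so it starts at offset 8 + 4 = 12 and occupies 4 bytes.
Bytes at offsets 12..15: 9B 13 FD F3.
Big-endian stores the most-significant byte at the lowest address.
The bytes are already most-significant first: 0x9B13FDF3.
0x9B13FDF3 = 2601778675.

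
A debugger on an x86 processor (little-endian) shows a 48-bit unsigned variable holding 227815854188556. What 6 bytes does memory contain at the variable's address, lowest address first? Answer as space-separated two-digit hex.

227815854188556 in hexadecimal, padded to 48 bits, is 0xCF328310280C.
Split into bytes (most-significant first): CF 32 83 10 28 0C.
In little-endian order the low byte comes first in memory.
So at ascending addresses the bytes are 0C 28 10 83 32 CF.

0C 28 10 83 32 CF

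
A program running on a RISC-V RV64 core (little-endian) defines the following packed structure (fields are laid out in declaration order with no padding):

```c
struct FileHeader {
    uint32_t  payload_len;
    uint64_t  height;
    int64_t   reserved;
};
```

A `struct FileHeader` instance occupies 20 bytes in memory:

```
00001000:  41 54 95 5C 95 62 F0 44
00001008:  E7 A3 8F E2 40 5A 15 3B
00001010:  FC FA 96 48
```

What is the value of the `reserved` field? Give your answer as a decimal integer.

5230643978467367488

`reserved` follows `payload_len` (4 B), `height` (8 B), so it starts at offset 4 + 8 = 12 and occupies 8 bytes.
Bytes at offsets 12..19: 40 5A 15 3B FC FA 96 48.
Little-endian: lowest address holds the least-significant byte.
Reassemble most-significant byte first: 48 96 FA FC 3B 15 5A 40 → 0x4896FAFC3B155A40.
0x4896FAFC3B155A40 = 5230643978467367488.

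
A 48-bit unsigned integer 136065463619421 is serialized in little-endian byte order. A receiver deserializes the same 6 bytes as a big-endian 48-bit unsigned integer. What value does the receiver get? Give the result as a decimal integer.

136065463619421 in 48-bit hexadecimal is 0x7BC035A00F5D.
Stored little-endian, the bytes at ascending addresses are 5D 0F A0 35 C0 7B.
Read back as big-endian, the last byte is least significant, giving 0x5D0FA035C07B.
0x5D0FA035C07B = 102321693769851.

102321693769851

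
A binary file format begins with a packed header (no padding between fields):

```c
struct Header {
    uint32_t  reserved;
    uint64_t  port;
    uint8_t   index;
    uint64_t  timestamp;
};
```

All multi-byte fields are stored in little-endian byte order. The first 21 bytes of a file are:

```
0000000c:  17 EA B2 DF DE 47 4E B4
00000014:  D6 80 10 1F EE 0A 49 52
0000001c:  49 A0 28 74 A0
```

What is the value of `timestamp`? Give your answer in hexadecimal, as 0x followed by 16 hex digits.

`timestamp` follows `reserved` (4 B), `port` (8 B), `index` (1 B), so it starts at offset 4 + 8 + 1 = 13 and occupies 8 bytes.
Bytes at offsets 13..20: 0A 49 52 49 A0 28 74 A0.
In little-endian order the low byte comes first in memory.
Reassemble most-significant byte first: A0 74 28 A0 49 52 49 0A → 0xA07428A04952490A.

0xA07428A04952490A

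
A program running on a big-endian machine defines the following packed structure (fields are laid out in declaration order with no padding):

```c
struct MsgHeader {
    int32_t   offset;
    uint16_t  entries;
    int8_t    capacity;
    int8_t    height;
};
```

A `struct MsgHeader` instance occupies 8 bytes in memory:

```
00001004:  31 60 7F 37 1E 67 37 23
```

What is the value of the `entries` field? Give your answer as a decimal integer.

`entries` follows `offset` (4 bytes), so it starts at byte offset 4 and occupies 2 bytes.
Bytes at offsets 4..5: 1E 67.
In big-endian order the high byte comes first in memory.
The bytes are already most-significant first: 0x1E67.
0x1E67 = 7783.

7783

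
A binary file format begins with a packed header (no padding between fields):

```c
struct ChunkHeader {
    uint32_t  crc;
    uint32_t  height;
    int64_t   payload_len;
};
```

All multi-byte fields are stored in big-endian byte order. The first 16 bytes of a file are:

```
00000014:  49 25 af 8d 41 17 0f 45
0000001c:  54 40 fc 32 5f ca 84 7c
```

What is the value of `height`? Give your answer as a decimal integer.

1092030277

`height` follows `crc` (4 bytes), so it starts at byte offset 4 and occupies 4 bytes.
Bytes at offsets 4..7: 41 17 0F 45.
Big-endian: lowest address holds the most-significant byte.
The bytes are already most-significant first: 0x41170F45.
0x41170F45 = 1092030277.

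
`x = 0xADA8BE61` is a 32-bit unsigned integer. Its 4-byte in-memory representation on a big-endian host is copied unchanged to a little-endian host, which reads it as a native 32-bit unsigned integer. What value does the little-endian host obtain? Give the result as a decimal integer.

Stored big-endian, the bytes at ascending addresses are AD A8 BE 61.
Read back as little-endian, the first byte is least significant, giving 0x61BEA8AD.
0x61BEA8AD = 1639884973.

1639884973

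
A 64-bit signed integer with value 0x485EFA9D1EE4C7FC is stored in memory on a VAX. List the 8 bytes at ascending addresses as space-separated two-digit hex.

Split into bytes (most-significant first): 48 5E FA 9D 1E E4 C7 FC.
Little-endian: lowest address holds the least-significant byte.
So at ascending addresses the bytes are FC C7 E4 1E 9D FA 5E 48.

FC C7 E4 1E 9D FA 5E 48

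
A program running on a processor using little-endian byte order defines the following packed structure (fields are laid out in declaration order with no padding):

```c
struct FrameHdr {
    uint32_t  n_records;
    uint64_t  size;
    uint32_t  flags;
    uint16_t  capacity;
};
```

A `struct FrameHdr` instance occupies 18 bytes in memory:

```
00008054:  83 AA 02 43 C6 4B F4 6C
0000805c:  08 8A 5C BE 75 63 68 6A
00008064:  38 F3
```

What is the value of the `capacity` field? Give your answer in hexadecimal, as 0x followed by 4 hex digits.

0xF338

`capacity` follows `n_records` (4 B), `size` (8 B), `flags` (4 B), so it starts at offset 4 + 8 + 4 = 16 and occupies 2 bytes.
Bytes at offsets 16..17: 38 F3.
Little-endian: lowest address holds the least-significant byte.
Reassemble most-significant byte first: F3 38 → 0xF338.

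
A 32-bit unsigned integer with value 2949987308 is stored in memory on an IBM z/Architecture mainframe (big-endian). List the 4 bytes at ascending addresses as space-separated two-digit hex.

AF D5 3B EC

2949987308 in hexadecimal, padded to 32 bits, is 0xAFD53BEC.
Split into bytes (most-significant first): AF D5 3B EC.
Big-endian stores the most-significant byte at the lowest address.
So the memory order matches the most-significant-first order: AF D5 3B EC.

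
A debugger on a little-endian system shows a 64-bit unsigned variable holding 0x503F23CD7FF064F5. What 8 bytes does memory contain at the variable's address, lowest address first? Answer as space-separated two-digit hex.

F5 64 F0 7F CD 23 3F 50

Split into bytes (most-significant first): 50 3F 23 CD 7F F0 64 F5.
Little-endian stores the least-significant byte at the lowest address.
So at ascending addresses the bytes are F5 64 F0 7F CD 23 3F 50.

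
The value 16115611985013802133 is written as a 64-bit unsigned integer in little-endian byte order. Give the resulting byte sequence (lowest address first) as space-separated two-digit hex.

95 84 C6 58 B7 27 A6 DF

16115611985013802133 in hexadecimal, padded to 64 bits, is 0xDFA627B758C68495.
Split into bytes (most-significant first): DF A6 27 B7 58 C6 84 95.
Little-endian: lowest address holds the least-significant byte.
So at ascending addresses the bytes are 95 84 C6 58 B7 27 A6 DF.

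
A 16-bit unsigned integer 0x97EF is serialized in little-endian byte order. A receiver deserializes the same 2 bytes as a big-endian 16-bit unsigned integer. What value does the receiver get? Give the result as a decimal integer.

Stored little-endian, the bytes at ascending addresses are EF 97.
Read back as big-endian, the last byte is least significant, giving 0xEF97.
0xEF97 = 61335.

61335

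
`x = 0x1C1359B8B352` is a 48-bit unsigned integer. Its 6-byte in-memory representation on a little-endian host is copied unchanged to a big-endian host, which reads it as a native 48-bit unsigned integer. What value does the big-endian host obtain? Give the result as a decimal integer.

90931845468956

Stored little-endian, the bytes at ascending addresses are 52 B3 B8 59 13 1C.
Read back as big-endian, the last byte is least significant, giving 0x52B3B859131C.
0x52B3B859131C = 90931845468956.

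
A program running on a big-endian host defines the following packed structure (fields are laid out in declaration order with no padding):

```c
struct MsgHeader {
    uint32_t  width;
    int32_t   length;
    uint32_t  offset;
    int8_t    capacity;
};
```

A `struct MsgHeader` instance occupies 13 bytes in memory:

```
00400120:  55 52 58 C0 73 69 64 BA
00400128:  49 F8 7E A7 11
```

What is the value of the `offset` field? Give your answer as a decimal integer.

1241022119

`offset` follows `width` (4 B), `length` (4 B), so it starts at offset 4 + 4 = 8 and occupies 4 bytes.
Bytes at offsets 8..11: 49 F8 7E A7.
Big-endian stores the most-significant byte at the lowest address.
The bytes are already most-significant first: 0x49F87EA7.
0x49F87EA7 = 1241022119.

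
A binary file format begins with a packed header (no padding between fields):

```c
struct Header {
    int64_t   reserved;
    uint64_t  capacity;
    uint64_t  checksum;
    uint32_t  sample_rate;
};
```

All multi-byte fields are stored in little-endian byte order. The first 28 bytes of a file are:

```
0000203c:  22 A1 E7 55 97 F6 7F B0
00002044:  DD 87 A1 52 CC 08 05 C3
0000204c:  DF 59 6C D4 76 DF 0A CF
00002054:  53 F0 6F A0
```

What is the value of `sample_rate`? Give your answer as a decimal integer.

2691690579

`sample_rate` follows `reserved` (8 B), `capacity` (8 B), `checksum` (8 B), so it starts at offset 8 + 8 + 8 = 24 and occupies 4 bytes.
Bytes at offsets 24..27: 53 F0 6F A0.
Little-endian stores the least-significant byte at the lowest address.
Reassemble most-significant byte first: A0 6F F0 53 → 0xA06FF053.
0xA06FF053 = 2691690579.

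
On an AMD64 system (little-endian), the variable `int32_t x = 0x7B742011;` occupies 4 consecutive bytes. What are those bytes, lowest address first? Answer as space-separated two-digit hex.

Split into bytes (most-significant first): 7B 74 20 11.
Little-endian stores the least-significant byte at the lowest address.
So at ascending addresses the bytes are 11 20 74 7B.

11 20 74 7B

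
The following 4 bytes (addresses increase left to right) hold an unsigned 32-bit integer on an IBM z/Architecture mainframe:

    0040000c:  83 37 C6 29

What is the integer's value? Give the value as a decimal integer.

Big-endian: lowest address holds the most-significant byte.
The bytes are already most-significant first: 0x8337C629.
0x8337C629 = 2201470505.

2201470505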